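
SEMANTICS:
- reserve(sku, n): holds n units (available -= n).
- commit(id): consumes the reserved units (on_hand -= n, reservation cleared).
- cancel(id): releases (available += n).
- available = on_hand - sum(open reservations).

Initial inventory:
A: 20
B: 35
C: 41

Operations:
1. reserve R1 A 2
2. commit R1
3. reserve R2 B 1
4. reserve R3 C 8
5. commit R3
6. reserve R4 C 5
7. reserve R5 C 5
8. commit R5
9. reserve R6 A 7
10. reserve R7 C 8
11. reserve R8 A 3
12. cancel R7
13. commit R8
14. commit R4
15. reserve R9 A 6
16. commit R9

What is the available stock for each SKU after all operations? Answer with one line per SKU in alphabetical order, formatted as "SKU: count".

Step 1: reserve R1 A 2 -> on_hand[A=20 B=35 C=41] avail[A=18 B=35 C=41] open={R1}
Step 2: commit R1 -> on_hand[A=18 B=35 C=41] avail[A=18 B=35 C=41] open={}
Step 3: reserve R2 B 1 -> on_hand[A=18 B=35 C=41] avail[A=18 B=34 C=41] open={R2}
Step 4: reserve R3 C 8 -> on_hand[A=18 B=35 C=41] avail[A=18 B=34 C=33] open={R2,R3}
Step 5: commit R3 -> on_hand[A=18 B=35 C=33] avail[A=18 B=34 C=33] open={R2}
Step 6: reserve R4 C 5 -> on_hand[A=18 B=35 C=33] avail[A=18 B=34 C=28] open={R2,R4}
Step 7: reserve R5 C 5 -> on_hand[A=18 B=35 C=33] avail[A=18 B=34 C=23] open={R2,R4,R5}
Step 8: commit R5 -> on_hand[A=18 B=35 C=28] avail[A=18 B=34 C=23] open={R2,R4}
Step 9: reserve R6 A 7 -> on_hand[A=18 B=35 C=28] avail[A=11 B=34 C=23] open={R2,R4,R6}
Step 10: reserve R7 C 8 -> on_hand[A=18 B=35 C=28] avail[A=11 B=34 C=15] open={R2,R4,R6,R7}
Step 11: reserve R8 A 3 -> on_hand[A=18 B=35 C=28] avail[A=8 B=34 C=15] open={R2,R4,R6,R7,R8}
Step 12: cancel R7 -> on_hand[A=18 B=35 C=28] avail[A=8 B=34 C=23] open={R2,R4,R6,R8}
Step 13: commit R8 -> on_hand[A=15 B=35 C=28] avail[A=8 B=34 C=23] open={R2,R4,R6}
Step 14: commit R4 -> on_hand[A=15 B=35 C=23] avail[A=8 B=34 C=23] open={R2,R6}
Step 15: reserve R9 A 6 -> on_hand[A=15 B=35 C=23] avail[A=2 B=34 C=23] open={R2,R6,R9}
Step 16: commit R9 -> on_hand[A=9 B=35 C=23] avail[A=2 B=34 C=23] open={R2,R6}

Answer: A: 2
B: 34
C: 23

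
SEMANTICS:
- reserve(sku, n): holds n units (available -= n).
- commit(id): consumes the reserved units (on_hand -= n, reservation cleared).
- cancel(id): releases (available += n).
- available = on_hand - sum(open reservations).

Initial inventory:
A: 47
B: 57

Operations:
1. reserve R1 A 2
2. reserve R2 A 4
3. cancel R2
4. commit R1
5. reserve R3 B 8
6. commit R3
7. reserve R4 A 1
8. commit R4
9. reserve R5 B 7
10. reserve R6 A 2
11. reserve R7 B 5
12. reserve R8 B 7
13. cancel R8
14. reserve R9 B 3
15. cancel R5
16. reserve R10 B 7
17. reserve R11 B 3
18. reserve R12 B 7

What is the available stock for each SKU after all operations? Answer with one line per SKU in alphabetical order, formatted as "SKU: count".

Step 1: reserve R1 A 2 -> on_hand[A=47 B=57] avail[A=45 B=57] open={R1}
Step 2: reserve R2 A 4 -> on_hand[A=47 B=57] avail[A=41 B=57] open={R1,R2}
Step 3: cancel R2 -> on_hand[A=47 B=57] avail[A=45 B=57] open={R1}
Step 4: commit R1 -> on_hand[A=45 B=57] avail[A=45 B=57] open={}
Step 5: reserve R3 B 8 -> on_hand[A=45 B=57] avail[A=45 B=49] open={R3}
Step 6: commit R3 -> on_hand[A=45 B=49] avail[A=45 B=49] open={}
Step 7: reserve R4 A 1 -> on_hand[A=45 B=49] avail[A=44 B=49] open={R4}
Step 8: commit R4 -> on_hand[A=44 B=49] avail[A=44 B=49] open={}
Step 9: reserve R5 B 7 -> on_hand[A=44 B=49] avail[A=44 B=42] open={R5}
Step 10: reserve R6 A 2 -> on_hand[A=44 B=49] avail[A=42 B=42] open={R5,R6}
Step 11: reserve R7 B 5 -> on_hand[A=44 B=49] avail[A=42 B=37] open={R5,R6,R7}
Step 12: reserve R8 B 7 -> on_hand[A=44 B=49] avail[A=42 B=30] open={R5,R6,R7,R8}
Step 13: cancel R8 -> on_hand[A=44 B=49] avail[A=42 B=37] open={R5,R6,R7}
Step 14: reserve R9 B 3 -> on_hand[A=44 B=49] avail[A=42 B=34] open={R5,R6,R7,R9}
Step 15: cancel R5 -> on_hand[A=44 B=49] avail[A=42 B=41] open={R6,R7,R9}
Step 16: reserve R10 B 7 -> on_hand[A=44 B=49] avail[A=42 B=34] open={R10,R6,R7,R9}
Step 17: reserve R11 B 3 -> on_hand[A=44 B=49] avail[A=42 B=31] open={R10,R11,R6,R7,R9}
Step 18: reserve R12 B 7 -> on_hand[A=44 B=49] avail[A=42 B=24] open={R10,R11,R12,R6,R7,R9}

Answer: A: 42
B: 24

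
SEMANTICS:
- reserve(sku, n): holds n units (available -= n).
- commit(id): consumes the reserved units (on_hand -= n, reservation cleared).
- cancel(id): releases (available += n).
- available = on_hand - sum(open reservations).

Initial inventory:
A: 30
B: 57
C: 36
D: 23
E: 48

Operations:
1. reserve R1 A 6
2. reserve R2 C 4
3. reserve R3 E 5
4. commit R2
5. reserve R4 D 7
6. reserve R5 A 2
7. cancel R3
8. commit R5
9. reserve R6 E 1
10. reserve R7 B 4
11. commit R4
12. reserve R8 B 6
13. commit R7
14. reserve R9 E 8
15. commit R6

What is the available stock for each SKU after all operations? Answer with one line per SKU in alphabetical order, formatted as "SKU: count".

Answer: A: 22
B: 47
C: 32
D: 16
E: 39

Derivation:
Step 1: reserve R1 A 6 -> on_hand[A=30 B=57 C=36 D=23 E=48] avail[A=24 B=57 C=36 D=23 E=48] open={R1}
Step 2: reserve R2 C 4 -> on_hand[A=30 B=57 C=36 D=23 E=48] avail[A=24 B=57 C=32 D=23 E=48] open={R1,R2}
Step 3: reserve R3 E 5 -> on_hand[A=30 B=57 C=36 D=23 E=48] avail[A=24 B=57 C=32 D=23 E=43] open={R1,R2,R3}
Step 4: commit R2 -> on_hand[A=30 B=57 C=32 D=23 E=48] avail[A=24 B=57 C=32 D=23 E=43] open={R1,R3}
Step 5: reserve R4 D 7 -> on_hand[A=30 B=57 C=32 D=23 E=48] avail[A=24 B=57 C=32 D=16 E=43] open={R1,R3,R4}
Step 6: reserve R5 A 2 -> on_hand[A=30 B=57 C=32 D=23 E=48] avail[A=22 B=57 C=32 D=16 E=43] open={R1,R3,R4,R5}
Step 7: cancel R3 -> on_hand[A=30 B=57 C=32 D=23 E=48] avail[A=22 B=57 C=32 D=16 E=48] open={R1,R4,R5}
Step 8: commit R5 -> on_hand[A=28 B=57 C=32 D=23 E=48] avail[A=22 B=57 C=32 D=16 E=48] open={R1,R4}
Step 9: reserve R6 E 1 -> on_hand[A=28 B=57 C=32 D=23 E=48] avail[A=22 B=57 C=32 D=16 E=47] open={R1,R4,R6}
Step 10: reserve R7 B 4 -> on_hand[A=28 B=57 C=32 D=23 E=48] avail[A=22 B=53 C=32 D=16 E=47] open={R1,R4,R6,R7}
Step 11: commit R4 -> on_hand[A=28 B=57 C=32 D=16 E=48] avail[A=22 B=53 C=32 D=16 E=47] open={R1,R6,R7}
Step 12: reserve R8 B 6 -> on_hand[A=28 B=57 C=32 D=16 E=48] avail[A=22 B=47 C=32 D=16 E=47] open={R1,R6,R7,R8}
Step 13: commit R7 -> on_hand[A=28 B=53 C=32 D=16 E=48] avail[A=22 B=47 C=32 D=16 E=47] open={R1,R6,R8}
Step 14: reserve R9 E 8 -> on_hand[A=28 B=53 C=32 D=16 E=48] avail[A=22 B=47 C=32 D=16 E=39] open={R1,R6,R8,R9}
Step 15: commit R6 -> on_hand[A=28 B=53 C=32 D=16 E=47] avail[A=22 B=47 C=32 D=16 E=39] open={R1,R8,R9}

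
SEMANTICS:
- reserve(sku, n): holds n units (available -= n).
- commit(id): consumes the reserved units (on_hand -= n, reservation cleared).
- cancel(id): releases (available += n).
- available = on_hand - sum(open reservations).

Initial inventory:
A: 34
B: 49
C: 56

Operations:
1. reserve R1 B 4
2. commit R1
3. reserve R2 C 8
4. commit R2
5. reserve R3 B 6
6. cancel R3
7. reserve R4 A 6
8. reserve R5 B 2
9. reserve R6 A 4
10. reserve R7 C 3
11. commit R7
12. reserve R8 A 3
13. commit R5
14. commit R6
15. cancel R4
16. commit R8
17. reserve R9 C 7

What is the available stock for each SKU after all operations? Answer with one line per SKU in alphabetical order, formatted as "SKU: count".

Step 1: reserve R1 B 4 -> on_hand[A=34 B=49 C=56] avail[A=34 B=45 C=56] open={R1}
Step 2: commit R1 -> on_hand[A=34 B=45 C=56] avail[A=34 B=45 C=56] open={}
Step 3: reserve R2 C 8 -> on_hand[A=34 B=45 C=56] avail[A=34 B=45 C=48] open={R2}
Step 4: commit R2 -> on_hand[A=34 B=45 C=48] avail[A=34 B=45 C=48] open={}
Step 5: reserve R3 B 6 -> on_hand[A=34 B=45 C=48] avail[A=34 B=39 C=48] open={R3}
Step 6: cancel R3 -> on_hand[A=34 B=45 C=48] avail[A=34 B=45 C=48] open={}
Step 7: reserve R4 A 6 -> on_hand[A=34 B=45 C=48] avail[A=28 B=45 C=48] open={R4}
Step 8: reserve R5 B 2 -> on_hand[A=34 B=45 C=48] avail[A=28 B=43 C=48] open={R4,R5}
Step 9: reserve R6 A 4 -> on_hand[A=34 B=45 C=48] avail[A=24 B=43 C=48] open={R4,R5,R6}
Step 10: reserve R7 C 3 -> on_hand[A=34 B=45 C=48] avail[A=24 B=43 C=45] open={R4,R5,R6,R7}
Step 11: commit R7 -> on_hand[A=34 B=45 C=45] avail[A=24 B=43 C=45] open={R4,R5,R6}
Step 12: reserve R8 A 3 -> on_hand[A=34 B=45 C=45] avail[A=21 B=43 C=45] open={R4,R5,R6,R8}
Step 13: commit R5 -> on_hand[A=34 B=43 C=45] avail[A=21 B=43 C=45] open={R4,R6,R8}
Step 14: commit R6 -> on_hand[A=30 B=43 C=45] avail[A=21 B=43 C=45] open={R4,R8}
Step 15: cancel R4 -> on_hand[A=30 B=43 C=45] avail[A=27 B=43 C=45] open={R8}
Step 16: commit R8 -> on_hand[A=27 B=43 C=45] avail[A=27 B=43 C=45] open={}
Step 17: reserve R9 C 7 -> on_hand[A=27 B=43 C=45] avail[A=27 B=43 C=38] open={R9}

Answer: A: 27
B: 43
C: 38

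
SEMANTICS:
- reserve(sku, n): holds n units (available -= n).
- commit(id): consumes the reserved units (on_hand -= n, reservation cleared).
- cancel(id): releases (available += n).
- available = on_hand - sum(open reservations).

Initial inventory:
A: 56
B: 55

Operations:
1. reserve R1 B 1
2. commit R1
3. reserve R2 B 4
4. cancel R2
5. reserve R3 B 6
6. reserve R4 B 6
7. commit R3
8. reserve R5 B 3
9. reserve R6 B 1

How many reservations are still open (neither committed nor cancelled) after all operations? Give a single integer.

Step 1: reserve R1 B 1 -> on_hand[A=56 B=55] avail[A=56 B=54] open={R1}
Step 2: commit R1 -> on_hand[A=56 B=54] avail[A=56 B=54] open={}
Step 3: reserve R2 B 4 -> on_hand[A=56 B=54] avail[A=56 B=50] open={R2}
Step 4: cancel R2 -> on_hand[A=56 B=54] avail[A=56 B=54] open={}
Step 5: reserve R3 B 6 -> on_hand[A=56 B=54] avail[A=56 B=48] open={R3}
Step 6: reserve R4 B 6 -> on_hand[A=56 B=54] avail[A=56 B=42] open={R3,R4}
Step 7: commit R3 -> on_hand[A=56 B=48] avail[A=56 B=42] open={R4}
Step 8: reserve R5 B 3 -> on_hand[A=56 B=48] avail[A=56 B=39] open={R4,R5}
Step 9: reserve R6 B 1 -> on_hand[A=56 B=48] avail[A=56 B=38] open={R4,R5,R6}
Open reservations: ['R4', 'R5', 'R6'] -> 3

Answer: 3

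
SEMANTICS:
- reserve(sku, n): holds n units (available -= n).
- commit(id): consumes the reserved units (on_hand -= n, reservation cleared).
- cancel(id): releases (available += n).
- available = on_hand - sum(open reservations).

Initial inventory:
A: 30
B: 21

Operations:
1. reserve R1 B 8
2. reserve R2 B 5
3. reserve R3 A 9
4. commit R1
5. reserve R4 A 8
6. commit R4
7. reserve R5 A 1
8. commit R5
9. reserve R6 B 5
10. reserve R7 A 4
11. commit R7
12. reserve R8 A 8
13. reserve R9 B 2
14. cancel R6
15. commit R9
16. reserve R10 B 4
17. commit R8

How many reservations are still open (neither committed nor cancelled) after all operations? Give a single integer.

Step 1: reserve R1 B 8 -> on_hand[A=30 B=21] avail[A=30 B=13] open={R1}
Step 2: reserve R2 B 5 -> on_hand[A=30 B=21] avail[A=30 B=8] open={R1,R2}
Step 3: reserve R3 A 9 -> on_hand[A=30 B=21] avail[A=21 B=8] open={R1,R2,R3}
Step 4: commit R1 -> on_hand[A=30 B=13] avail[A=21 B=8] open={R2,R3}
Step 5: reserve R4 A 8 -> on_hand[A=30 B=13] avail[A=13 B=8] open={R2,R3,R4}
Step 6: commit R4 -> on_hand[A=22 B=13] avail[A=13 B=8] open={R2,R3}
Step 7: reserve R5 A 1 -> on_hand[A=22 B=13] avail[A=12 B=8] open={R2,R3,R5}
Step 8: commit R5 -> on_hand[A=21 B=13] avail[A=12 B=8] open={R2,R3}
Step 9: reserve R6 B 5 -> on_hand[A=21 B=13] avail[A=12 B=3] open={R2,R3,R6}
Step 10: reserve R7 A 4 -> on_hand[A=21 B=13] avail[A=8 B=3] open={R2,R3,R6,R7}
Step 11: commit R7 -> on_hand[A=17 B=13] avail[A=8 B=3] open={R2,R3,R6}
Step 12: reserve R8 A 8 -> on_hand[A=17 B=13] avail[A=0 B=3] open={R2,R3,R6,R8}
Step 13: reserve R9 B 2 -> on_hand[A=17 B=13] avail[A=0 B=1] open={R2,R3,R6,R8,R9}
Step 14: cancel R6 -> on_hand[A=17 B=13] avail[A=0 B=6] open={R2,R3,R8,R9}
Step 15: commit R9 -> on_hand[A=17 B=11] avail[A=0 B=6] open={R2,R3,R8}
Step 16: reserve R10 B 4 -> on_hand[A=17 B=11] avail[A=0 B=2] open={R10,R2,R3,R8}
Step 17: commit R8 -> on_hand[A=9 B=11] avail[A=0 B=2] open={R10,R2,R3}
Open reservations: ['R10', 'R2', 'R3'] -> 3

Answer: 3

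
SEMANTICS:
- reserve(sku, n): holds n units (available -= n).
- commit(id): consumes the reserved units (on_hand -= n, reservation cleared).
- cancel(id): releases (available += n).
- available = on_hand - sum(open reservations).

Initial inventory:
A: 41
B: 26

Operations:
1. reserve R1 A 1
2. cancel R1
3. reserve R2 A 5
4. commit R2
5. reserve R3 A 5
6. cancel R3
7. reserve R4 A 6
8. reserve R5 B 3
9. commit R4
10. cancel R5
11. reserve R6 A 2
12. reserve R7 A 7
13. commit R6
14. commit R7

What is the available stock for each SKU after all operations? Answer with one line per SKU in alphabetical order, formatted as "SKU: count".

Answer: A: 21
B: 26

Derivation:
Step 1: reserve R1 A 1 -> on_hand[A=41 B=26] avail[A=40 B=26] open={R1}
Step 2: cancel R1 -> on_hand[A=41 B=26] avail[A=41 B=26] open={}
Step 3: reserve R2 A 5 -> on_hand[A=41 B=26] avail[A=36 B=26] open={R2}
Step 4: commit R2 -> on_hand[A=36 B=26] avail[A=36 B=26] open={}
Step 5: reserve R3 A 5 -> on_hand[A=36 B=26] avail[A=31 B=26] open={R3}
Step 6: cancel R3 -> on_hand[A=36 B=26] avail[A=36 B=26] open={}
Step 7: reserve R4 A 6 -> on_hand[A=36 B=26] avail[A=30 B=26] open={R4}
Step 8: reserve R5 B 3 -> on_hand[A=36 B=26] avail[A=30 B=23] open={R4,R5}
Step 9: commit R4 -> on_hand[A=30 B=26] avail[A=30 B=23] open={R5}
Step 10: cancel R5 -> on_hand[A=30 B=26] avail[A=30 B=26] open={}
Step 11: reserve R6 A 2 -> on_hand[A=30 B=26] avail[A=28 B=26] open={R6}
Step 12: reserve R7 A 7 -> on_hand[A=30 B=26] avail[A=21 B=26] open={R6,R7}
Step 13: commit R6 -> on_hand[A=28 B=26] avail[A=21 B=26] open={R7}
Step 14: commit R7 -> on_hand[A=21 B=26] avail[A=21 B=26] open={}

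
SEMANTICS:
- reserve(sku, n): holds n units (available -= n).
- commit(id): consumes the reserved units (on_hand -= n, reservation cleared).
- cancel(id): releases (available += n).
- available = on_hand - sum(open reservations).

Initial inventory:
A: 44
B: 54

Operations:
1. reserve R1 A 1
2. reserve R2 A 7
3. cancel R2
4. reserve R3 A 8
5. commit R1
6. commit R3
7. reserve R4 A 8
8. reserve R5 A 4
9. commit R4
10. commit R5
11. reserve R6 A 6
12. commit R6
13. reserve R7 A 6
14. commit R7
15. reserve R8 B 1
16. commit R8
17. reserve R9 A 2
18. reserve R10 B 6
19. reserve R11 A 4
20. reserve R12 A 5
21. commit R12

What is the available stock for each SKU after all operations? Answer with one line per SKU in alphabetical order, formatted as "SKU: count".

Answer: A: 0
B: 47

Derivation:
Step 1: reserve R1 A 1 -> on_hand[A=44 B=54] avail[A=43 B=54] open={R1}
Step 2: reserve R2 A 7 -> on_hand[A=44 B=54] avail[A=36 B=54] open={R1,R2}
Step 3: cancel R2 -> on_hand[A=44 B=54] avail[A=43 B=54] open={R1}
Step 4: reserve R3 A 8 -> on_hand[A=44 B=54] avail[A=35 B=54] open={R1,R3}
Step 5: commit R1 -> on_hand[A=43 B=54] avail[A=35 B=54] open={R3}
Step 6: commit R3 -> on_hand[A=35 B=54] avail[A=35 B=54] open={}
Step 7: reserve R4 A 8 -> on_hand[A=35 B=54] avail[A=27 B=54] open={R4}
Step 8: reserve R5 A 4 -> on_hand[A=35 B=54] avail[A=23 B=54] open={R4,R5}
Step 9: commit R4 -> on_hand[A=27 B=54] avail[A=23 B=54] open={R5}
Step 10: commit R5 -> on_hand[A=23 B=54] avail[A=23 B=54] open={}
Step 11: reserve R6 A 6 -> on_hand[A=23 B=54] avail[A=17 B=54] open={R6}
Step 12: commit R6 -> on_hand[A=17 B=54] avail[A=17 B=54] open={}
Step 13: reserve R7 A 6 -> on_hand[A=17 B=54] avail[A=11 B=54] open={R7}
Step 14: commit R7 -> on_hand[A=11 B=54] avail[A=11 B=54] open={}
Step 15: reserve R8 B 1 -> on_hand[A=11 B=54] avail[A=11 B=53] open={R8}
Step 16: commit R8 -> on_hand[A=11 B=53] avail[A=11 B=53] open={}
Step 17: reserve R9 A 2 -> on_hand[A=11 B=53] avail[A=9 B=53] open={R9}
Step 18: reserve R10 B 6 -> on_hand[A=11 B=53] avail[A=9 B=47] open={R10,R9}
Step 19: reserve R11 A 4 -> on_hand[A=11 B=53] avail[A=5 B=47] open={R10,R11,R9}
Step 20: reserve R12 A 5 -> on_hand[A=11 B=53] avail[A=0 B=47] open={R10,R11,R12,R9}
Step 21: commit R12 -> on_hand[A=6 B=53] avail[A=0 B=47] open={R10,R11,R9}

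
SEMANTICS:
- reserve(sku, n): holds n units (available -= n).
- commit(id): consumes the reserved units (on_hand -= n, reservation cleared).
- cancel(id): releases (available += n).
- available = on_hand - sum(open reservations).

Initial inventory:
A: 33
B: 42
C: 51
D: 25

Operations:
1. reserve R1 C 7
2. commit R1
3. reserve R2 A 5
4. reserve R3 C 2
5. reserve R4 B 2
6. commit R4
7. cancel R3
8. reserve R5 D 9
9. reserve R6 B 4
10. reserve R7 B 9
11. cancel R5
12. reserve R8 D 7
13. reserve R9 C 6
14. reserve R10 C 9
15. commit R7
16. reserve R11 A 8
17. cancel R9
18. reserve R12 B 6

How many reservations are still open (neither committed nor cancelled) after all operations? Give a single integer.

Step 1: reserve R1 C 7 -> on_hand[A=33 B=42 C=51 D=25] avail[A=33 B=42 C=44 D=25] open={R1}
Step 2: commit R1 -> on_hand[A=33 B=42 C=44 D=25] avail[A=33 B=42 C=44 D=25] open={}
Step 3: reserve R2 A 5 -> on_hand[A=33 B=42 C=44 D=25] avail[A=28 B=42 C=44 D=25] open={R2}
Step 4: reserve R3 C 2 -> on_hand[A=33 B=42 C=44 D=25] avail[A=28 B=42 C=42 D=25] open={R2,R3}
Step 5: reserve R4 B 2 -> on_hand[A=33 B=42 C=44 D=25] avail[A=28 B=40 C=42 D=25] open={R2,R3,R4}
Step 6: commit R4 -> on_hand[A=33 B=40 C=44 D=25] avail[A=28 B=40 C=42 D=25] open={R2,R3}
Step 7: cancel R3 -> on_hand[A=33 B=40 C=44 D=25] avail[A=28 B=40 C=44 D=25] open={R2}
Step 8: reserve R5 D 9 -> on_hand[A=33 B=40 C=44 D=25] avail[A=28 B=40 C=44 D=16] open={R2,R5}
Step 9: reserve R6 B 4 -> on_hand[A=33 B=40 C=44 D=25] avail[A=28 B=36 C=44 D=16] open={R2,R5,R6}
Step 10: reserve R7 B 9 -> on_hand[A=33 B=40 C=44 D=25] avail[A=28 B=27 C=44 D=16] open={R2,R5,R6,R7}
Step 11: cancel R5 -> on_hand[A=33 B=40 C=44 D=25] avail[A=28 B=27 C=44 D=25] open={R2,R6,R7}
Step 12: reserve R8 D 7 -> on_hand[A=33 B=40 C=44 D=25] avail[A=28 B=27 C=44 D=18] open={R2,R6,R7,R8}
Step 13: reserve R9 C 6 -> on_hand[A=33 B=40 C=44 D=25] avail[A=28 B=27 C=38 D=18] open={R2,R6,R7,R8,R9}
Step 14: reserve R10 C 9 -> on_hand[A=33 B=40 C=44 D=25] avail[A=28 B=27 C=29 D=18] open={R10,R2,R6,R7,R8,R9}
Step 15: commit R7 -> on_hand[A=33 B=31 C=44 D=25] avail[A=28 B=27 C=29 D=18] open={R10,R2,R6,R8,R9}
Step 16: reserve R11 A 8 -> on_hand[A=33 B=31 C=44 D=25] avail[A=20 B=27 C=29 D=18] open={R10,R11,R2,R6,R8,R9}
Step 17: cancel R9 -> on_hand[A=33 B=31 C=44 D=25] avail[A=20 B=27 C=35 D=18] open={R10,R11,R2,R6,R8}
Step 18: reserve R12 B 6 -> on_hand[A=33 B=31 C=44 D=25] avail[A=20 B=21 C=35 D=18] open={R10,R11,R12,R2,R6,R8}
Open reservations: ['R10', 'R11', 'R12', 'R2', 'R6', 'R8'] -> 6

Answer: 6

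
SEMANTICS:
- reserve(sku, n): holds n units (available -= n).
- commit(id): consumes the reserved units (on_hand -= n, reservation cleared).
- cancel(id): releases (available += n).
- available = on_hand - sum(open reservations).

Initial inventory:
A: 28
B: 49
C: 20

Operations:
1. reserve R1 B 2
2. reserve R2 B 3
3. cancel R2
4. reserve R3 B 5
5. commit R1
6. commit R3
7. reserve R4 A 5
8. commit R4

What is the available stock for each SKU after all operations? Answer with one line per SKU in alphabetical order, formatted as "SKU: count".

Answer: A: 23
B: 42
C: 20

Derivation:
Step 1: reserve R1 B 2 -> on_hand[A=28 B=49 C=20] avail[A=28 B=47 C=20] open={R1}
Step 2: reserve R2 B 3 -> on_hand[A=28 B=49 C=20] avail[A=28 B=44 C=20] open={R1,R2}
Step 3: cancel R2 -> on_hand[A=28 B=49 C=20] avail[A=28 B=47 C=20] open={R1}
Step 4: reserve R3 B 5 -> on_hand[A=28 B=49 C=20] avail[A=28 B=42 C=20] open={R1,R3}
Step 5: commit R1 -> on_hand[A=28 B=47 C=20] avail[A=28 B=42 C=20] open={R3}
Step 6: commit R3 -> on_hand[A=28 B=42 C=20] avail[A=28 B=42 C=20] open={}
Step 7: reserve R4 A 5 -> on_hand[A=28 B=42 C=20] avail[A=23 B=42 C=20] open={R4}
Step 8: commit R4 -> on_hand[A=23 B=42 C=20] avail[A=23 B=42 C=20] open={}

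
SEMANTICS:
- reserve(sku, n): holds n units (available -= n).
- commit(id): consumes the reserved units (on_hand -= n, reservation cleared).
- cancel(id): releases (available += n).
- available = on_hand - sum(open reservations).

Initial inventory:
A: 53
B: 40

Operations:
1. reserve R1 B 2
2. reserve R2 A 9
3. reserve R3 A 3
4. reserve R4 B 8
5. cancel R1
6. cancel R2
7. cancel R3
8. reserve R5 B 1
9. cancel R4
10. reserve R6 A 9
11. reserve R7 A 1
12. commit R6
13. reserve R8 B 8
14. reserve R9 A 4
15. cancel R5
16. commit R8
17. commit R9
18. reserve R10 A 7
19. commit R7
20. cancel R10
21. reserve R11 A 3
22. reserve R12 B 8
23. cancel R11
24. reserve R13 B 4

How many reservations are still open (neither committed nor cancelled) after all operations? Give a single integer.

Step 1: reserve R1 B 2 -> on_hand[A=53 B=40] avail[A=53 B=38] open={R1}
Step 2: reserve R2 A 9 -> on_hand[A=53 B=40] avail[A=44 B=38] open={R1,R2}
Step 3: reserve R3 A 3 -> on_hand[A=53 B=40] avail[A=41 B=38] open={R1,R2,R3}
Step 4: reserve R4 B 8 -> on_hand[A=53 B=40] avail[A=41 B=30] open={R1,R2,R3,R4}
Step 5: cancel R1 -> on_hand[A=53 B=40] avail[A=41 B=32] open={R2,R3,R4}
Step 6: cancel R2 -> on_hand[A=53 B=40] avail[A=50 B=32] open={R3,R4}
Step 7: cancel R3 -> on_hand[A=53 B=40] avail[A=53 B=32] open={R4}
Step 8: reserve R5 B 1 -> on_hand[A=53 B=40] avail[A=53 B=31] open={R4,R5}
Step 9: cancel R4 -> on_hand[A=53 B=40] avail[A=53 B=39] open={R5}
Step 10: reserve R6 A 9 -> on_hand[A=53 B=40] avail[A=44 B=39] open={R5,R6}
Step 11: reserve R7 A 1 -> on_hand[A=53 B=40] avail[A=43 B=39] open={R5,R6,R7}
Step 12: commit R6 -> on_hand[A=44 B=40] avail[A=43 B=39] open={R5,R7}
Step 13: reserve R8 B 8 -> on_hand[A=44 B=40] avail[A=43 B=31] open={R5,R7,R8}
Step 14: reserve R9 A 4 -> on_hand[A=44 B=40] avail[A=39 B=31] open={R5,R7,R8,R9}
Step 15: cancel R5 -> on_hand[A=44 B=40] avail[A=39 B=32] open={R7,R8,R9}
Step 16: commit R8 -> on_hand[A=44 B=32] avail[A=39 B=32] open={R7,R9}
Step 17: commit R9 -> on_hand[A=40 B=32] avail[A=39 B=32] open={R7}
Step 18: reserve R10 A 7 -> on_hand[A=40 B=32] avail[A=32 B=32] open={R10,R7}
Step 19: commit R7 -> on_hand[A=39 B=32] avail[A=32 B=32] open={R10}
Step 20: cancel R10 -> on_hand[A=39 B=32] avail[A=39 B=32] open={}
Step 21: reserve R11 A 3 -> on_hand[A=39 B=32] avail[A=36 B=32] open={R11}
Step 22: reserve R12 B 8 -> on_hand[A=39 B=32] avail[A=36 B=24] open={R11,R12}
Step 23: cancel R11 -> on_hand[A=39 B=32] avail[A=39 B=24] open={R12}
Step 24: reserve R13 B 4 -> on_hand[A=39 B=32] avail[A=39 B=20] open={R12,R13}
Open reservations: ['R12', 'R13'] -> 2

Answer: 2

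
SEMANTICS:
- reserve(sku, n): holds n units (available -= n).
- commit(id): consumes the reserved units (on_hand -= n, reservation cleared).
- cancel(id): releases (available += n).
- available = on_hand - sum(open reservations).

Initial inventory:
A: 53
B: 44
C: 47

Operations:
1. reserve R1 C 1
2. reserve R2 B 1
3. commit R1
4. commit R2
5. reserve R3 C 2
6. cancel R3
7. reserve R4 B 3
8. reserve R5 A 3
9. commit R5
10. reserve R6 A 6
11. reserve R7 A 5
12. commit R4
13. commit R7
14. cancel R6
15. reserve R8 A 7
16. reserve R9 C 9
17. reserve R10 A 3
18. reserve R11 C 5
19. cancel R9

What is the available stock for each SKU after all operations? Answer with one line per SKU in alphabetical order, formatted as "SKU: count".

Answer: A: 35
B: 40
C: 41

Derivation:
Step 1: reserve R1 C 1 -> on_hand[A=53 B=44 C=47] avail[A=53 B=44 C=46] open={R1}
Step 2: reserve R2 B 1 -> on_hand[A=53 B=44 C=47] avail[A=53 B=43 C=46] open={R1,R2}
Step 3: commit R1 -> on_hand[A=53 B=44 C=46] avail[A=53 B=43 C=46] open={R2}
Step 4: commit R2 -> on_hand[A=53 B=43 C=46] avail[A=53 B=43 C=46] open={}
Step 5: reserve R3 C 2 -> on_hand[A=53 B=43 C=46] avail[A=53 B=43 C=44] open={R3}
Step 6: cancel R3 -> on_hand[A=53 B=43 C=46] avail[A=53 B=43 C=46] open={}
Step 7: reserve R4 B 3 -> on_hand[A=53 B=43 C=46] avail[A=53 B=40 C=46] open={R4}
Step 8: reserve R5 A 3 -> on_hand[A=53 B=43 C=46] avail[A=50 B=40 C=46] open={R4,R5}
Step 9: commit R5 -> on_hand[A=50 B=43 C=46] avail[A=50 B=40 C=46] open={R4}
Step 10: reserve R6 A 6 -> on_hand[A=50 B=43 C=46] avail[A=44 B=40 C=46] open={R4,R6}
Step 11: reserve R7 A 5 -> on_hand[A=50 B=43 C=46] avail[A=39 B=40 C=46] open={R4,R6,R7}
Step 12: commit R4 -> on_hand[A=50 B=40 C=46] avail[A=39 B=40 C=46] open={R6,R7}
Step 13: commit R7 -> on_hand[A=45 B=40 C=46] avail[A=39 B=40 C=46] open={R6}
Step 14: cancel R6 -> on_hand[A=45 B=40 C=46] avail[A=45 B=40 C=46] open={}
Step 15: reserve R8 A 7 -> on_hand[A=45 B=40 C=46] avail[A=38 B=40 C=46] open={R8}
Step 16: reserve R9 C 9 -> on_hand[A=45 B=40 C=46] avail[A=38 B=40 C=37] open={R8,R9}
Step 17: reserve R10 A 3 -> on_hand[A=45 B=40 C=46] avail[A=35 B=40 C=37] open={R10,R8,R9}
Step 18: reserve R11 C 5 -> on_hand[A=45 B=40 C=46] avail[A=35 B=40 C=32] open={R10,R11,R8,R9}
Step 19: cancel R9 -> on_hand[A=45 B=40 C=46] avail[A=35 B=40 C=41] open={R10,R11,R8}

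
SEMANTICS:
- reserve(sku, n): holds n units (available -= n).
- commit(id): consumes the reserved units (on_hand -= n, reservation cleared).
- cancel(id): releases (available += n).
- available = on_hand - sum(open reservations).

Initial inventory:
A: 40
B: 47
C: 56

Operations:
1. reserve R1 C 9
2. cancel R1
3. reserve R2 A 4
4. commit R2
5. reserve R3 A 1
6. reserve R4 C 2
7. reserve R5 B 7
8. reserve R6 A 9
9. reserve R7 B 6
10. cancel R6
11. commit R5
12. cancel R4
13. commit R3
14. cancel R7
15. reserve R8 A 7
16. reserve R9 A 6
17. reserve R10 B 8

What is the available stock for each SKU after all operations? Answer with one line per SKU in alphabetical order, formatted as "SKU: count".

Step 1: reserve R1 C 9 -> on_hand[A=40 B=47 C=56] avail[A=40 B=47 C=47] open={R1}
Step 2: cancel R1 -> on_hand[A=40 B=47 C=56] avail[A=40 B=47 C=56] open={}
Step 3: reserve R2 A 4 -> on_hand[A=40 B=47 C=56] avail[A=36 B=47 C=56] open={R2}
Step 4: commit R2 -> on_hand[A=36 B=47 C=56] avail[A=36 B=47 C=56] open={}
Step 5: reserve R3 A 1 -> on_hand[A=36 B=47 C=56] avail[A=35 B=47 C=56] open={R3}
Step 6: reserve R4 C 2 -> on_hand[A=36 B=47 C=56] avail[A=35 B=47 C=54] open={R3,R4}
Step 7: reserve R5 B 7 -> on_hand[A=36 B=47 C=56] avail[A=35 B=40 C=54] open={R3,R4,R5}
Step 8: reserve R6 A 9 -> on_hand[A=36 B=47 C=56] avail[A=26 B=40 C=54] open={R3,R4,R5,R6}
Step 9: reserve R7 B 6 -> on_hand[A=36 B=47 C=56] avail[A=26 B=34 C=54] open={R3,R4,R5,R6,R7}
Step 10: cancel R6 -> on_hand[A=36 B=47 C=56] avail[A=35 B=34 C=54] open={R3,R4,R5,R7}
Step 11: commit R5 -> on_hand[A=36 B=40 C=56] avail[A=35 B=34 C=54] open={R3,R4,R7}
Step 12: cancel R4 -> on_hand[A=36 B=40 C=56] avail[A=35 B=34 C=56] open={R3,R7}
Step 13: commit R3 -> on_hand[A=35 B=40 C=56] avail[A=35 B=34 C=56] open={R7}
Step 14: cancel R7 -> on_hand[A=35 B=40 C=56] avail[A=35 B=40 C=56] open={}
Step 15: reserve R8 A 7 -> on_hand[A=35 B=40 C=56] avail[A=28 B=40 C=56] open={R8}
Step 16: reserve R9 A 6 -> on_hand[A=35 B=40 C=56] avail[A=22 B=40 C=56] open={R8,R9}
Step 17: reserve R10 B 8 -> on_hand[A=35 B=40 C=56] avail[A=22 B=32 C=56] open={R10,R8,R9}

Answer: A: 22
B: 32
C: 56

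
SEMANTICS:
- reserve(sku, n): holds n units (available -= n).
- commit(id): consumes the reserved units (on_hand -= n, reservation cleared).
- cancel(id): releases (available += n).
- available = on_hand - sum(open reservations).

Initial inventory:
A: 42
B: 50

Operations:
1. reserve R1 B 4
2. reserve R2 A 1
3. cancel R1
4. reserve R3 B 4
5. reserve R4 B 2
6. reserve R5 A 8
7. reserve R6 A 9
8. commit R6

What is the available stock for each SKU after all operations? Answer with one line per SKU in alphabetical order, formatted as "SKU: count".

Answer: A: 24
B: 44

Derivation:
Step 1: reserve R1 B 4 -> on_hand[A=42 B=50] avail[A=42 B=46] open={R1}
Step 2: reserve R2 A 1 -> on_hand[A=42 B=50] avail[A=41 B=46] open={R1,R2}
Step 3: cancel R1 -> on_hand[A=42 B=50] avail[A=41 B=50] open={R2}
Step 4: reserve R3 B 4 -> on_hand[A=42 B=50] avail[A=41 B=46] open={R2,R3}
Step 5: reserve R4 B 2 -> on_hand[A=42 B=50] avail[A=41 B=44] open={R2,R3,R4}
Step 6: reserve R5 A 8 -> on_hand[A=42 B=50] avail[A=33 B=44] open={R2,R3,R4,R5}
Step 7: reserve R6 A 9 -> on_hand[A=42 B=50] avail[A=24 B=44] open={R2,R3,R4,R5,R6}
Step 8: commit R6 -> on_hand[A=33 B=50] avail[A=24 B=44] open={R2,R3,R4,R5}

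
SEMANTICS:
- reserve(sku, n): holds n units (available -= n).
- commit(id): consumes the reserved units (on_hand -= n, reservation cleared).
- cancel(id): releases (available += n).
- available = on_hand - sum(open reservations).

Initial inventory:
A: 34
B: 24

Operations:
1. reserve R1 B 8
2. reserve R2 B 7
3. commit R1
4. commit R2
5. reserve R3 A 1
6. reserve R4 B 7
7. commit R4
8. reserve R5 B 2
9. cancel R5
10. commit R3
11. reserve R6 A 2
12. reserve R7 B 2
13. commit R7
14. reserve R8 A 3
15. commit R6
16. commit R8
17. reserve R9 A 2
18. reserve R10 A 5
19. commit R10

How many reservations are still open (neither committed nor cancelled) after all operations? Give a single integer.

Step 1: reserve R1 B 8 -> on_hand[A=34 B=24] avail[A=34 B=16] open={R1}
Step 2: reserve R2 B 7 -> on_hand[A=34 B=24] avail[A=34 B=9] open={R1,R2}
Step 3: commit R1 -> on_hand[A=34 B=16] avail[A=34 B=9] open={R2}
Step 4: commit R2 -> on_hand[A=34 B=9] avail[A=34 B=9] open={}
Step 5: reserve R3 A 1 -> on_hand[A=34 B=9] avail[A=33 B=9] open={R3}
Step 6: reserve R4 B 7 -> on_hand[A=34 B=9] avail[A=33 B=2] open={R3,R4}
Step 7: commit R4 -> on_hand[A=34 B=2] avail[A=33 B=2] open={R3}
Step 8: reserve R5 B 2 -> on_hand[A=34 B=2] avail[A=33 B=0] open={R3,R5}
Step 9: cancel R5 -> on_hand[A=34 B=2] avail[A=33 B=2] open={R3}
Step 10: commit R3 -> on_hand[A=33 B=2] avail[A=33 B=2] open={}
Step 11: reserve R6 A 2 -> on_hand[A=33 B=2] avail[A=31 B=2] open={R6}
Step 12: reserve R7 B 2 -> on_hand[A=33 B=2] avail[A=31 B=0] open={R6,R7}
Step 13: commit R7 -> on_hand[A=33 B=0] avail[A=31 B=0] open={R6}
Step 14: reserve R8 A 3 -> on_hand[A=33 B=0] avail[A=28 B=0] open={R6,R8}
Step 15: commit R6 -> on_hand[A=31 B=0] avail[A=28 B=0] open={R8}
Step 16: commit R8 -> on_hand[A=28 B=0] avail[A=28 B=0] open={}
Step 17: reserve R9 A 2 -> on_hand[A=28 B=0] avail[A=26 B=0] open={R9}
Step 18: reserve R10 A 5 -> on_hand[A=28 B=0] avail[A=21 B=0] open={R10,R9}
Step 19: commit R10 -> on_hand[A=23 B=0] avail[A=21 B=0] open={R9}
Open reservations: ['R9'] -> 1

Answer: 1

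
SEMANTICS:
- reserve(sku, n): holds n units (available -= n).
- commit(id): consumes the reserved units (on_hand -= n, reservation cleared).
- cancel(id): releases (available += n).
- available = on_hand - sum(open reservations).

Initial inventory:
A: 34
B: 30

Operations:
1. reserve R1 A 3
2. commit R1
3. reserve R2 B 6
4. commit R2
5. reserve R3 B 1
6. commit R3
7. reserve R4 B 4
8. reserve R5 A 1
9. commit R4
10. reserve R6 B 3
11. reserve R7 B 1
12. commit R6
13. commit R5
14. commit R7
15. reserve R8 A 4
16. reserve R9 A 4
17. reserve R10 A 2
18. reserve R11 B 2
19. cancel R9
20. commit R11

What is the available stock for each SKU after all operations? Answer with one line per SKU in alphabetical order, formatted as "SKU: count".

Answer: A: 24
B: 13

Derivation:
Step 1: reserve R1 A 3 -> on_hand[A=34 B=30] avail[A=31 B=30] open={R1}
Step 2: commit R1 -> on_hand[A=31 B=30] avail[A=31 B=30] open={}
Step 3: reserve R2 B 6 -> on_hand[A=31 B=30] avail[A=31 B=24] open={R2}
Step 4: commit R2 -> on_hand[A=31 B=24] avail[A=31 B=24] open={}
Step 5: reserve R3 B 1 -> on_hand[A=31 B=24] avail[A=31 B=23] open={R3}
Step 6: commit R3 -> on_hand[A=31 B=23] avail[A=31 B=23] open={}
Step 7: reserve R4 B 4 -> on_hand[A=31 B=23] avail[A=31 B=19] open={R4}
Step 8: reserve R5 A 1 -> on_hand[A=31 B=23] avail[A=30 B=19] open={R4,R5}
Step 9: commit R4 -> on_hand[A=31 B=19] avail[A=30 B=19] open={R5}
Step 10: reserve R6 B 3 -> on_hand[A=31 B=19] avail[A=30 B=16] open={R5,R6}
Step 11: reserve R7 B 1 -> on_hand[A=31 B=19] avail[A=30 B=15] open={R5,R6,R7}
Step 12: commit R6 -> on_hand[A=31 B=16] avail[A=30 B=15] open={R5,R7}
Step 13: commit R5 -> on_hand[A=30 B=16] avail[A=30 B=15] open={R7}
Step 14: commit R7 -> on_hand[A=30 B=15] avail[A=30 B=15] open={}
Step 15: reserve R8 A 4 -> on_hand[A=30 B=15] avail[A=26 B=15] open={R8}
Step 16: reserve R9 A 4 -> on_hand[A=30 B=15] avail[A=22 B=15] open={R8,R9}
Step 17: reserve R10 A 2 -> on_hand[A=30 B=15] avail[A=20 B=15] open={R10,R8,R9}
Step 18: reserve R11 B 2 -> on_hand[A=30 B=15] avail[A=20 B=13] open={R10,R11,R8,R9}
Step 19: cancel R9 -> on_hand[A=30 B=15] avail[A=24 B=13] open={R10,R11,R8}
Step 20: commit R11 -> on_hand[A=30 B=13] avail[A=24 B=13] open={R10,R8}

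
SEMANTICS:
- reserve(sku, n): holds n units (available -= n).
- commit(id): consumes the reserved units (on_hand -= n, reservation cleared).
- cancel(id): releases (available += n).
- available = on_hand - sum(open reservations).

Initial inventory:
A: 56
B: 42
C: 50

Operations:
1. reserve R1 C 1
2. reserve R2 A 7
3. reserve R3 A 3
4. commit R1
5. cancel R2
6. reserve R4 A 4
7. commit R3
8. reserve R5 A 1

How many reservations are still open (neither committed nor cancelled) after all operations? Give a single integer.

Answer: 2

Derivation:
Step 1: reserve R1 C 1 -> on_hand[A=56 B=42 C=50] avail[A=56 B=42 C=49] open={R1}
Step 2: reserve R2 A 7 -> on_hand[A=56 B=42 C=50] avail[A=49 B=42 C=49] open={R1,R2}
Step 3: reserve R3 A 3 -> on_hand[A=56 B=42 C=50] avail[A=46 B=42 C=49] open={R1,R2,R3}
Step 4: commit R1 -> on_hand[A=56 B=42 C=49] avail[A=46 B=42 C=49] open={R2,R3}
Step 5: cancel R2 -> on_hand[A=56 B=42 C=49] avail[A=53 B=42 C=49] open={R3}
Step 6: reserve R4 A 4 -> on_hand[A=56 B=42 C=49] avail[A=49 B=42 C=49] open={R3,R4}
Step 7: commit R3 -> on_hand[A=53 B=42 C=49] avail[A=49 B=42 C=49] open={R4}
Step 8: reserve R5 A 1 -> on_hand[A=53 B=42 C=49] avail[A=48 B=42 C=49] open={R4,R5}
Open reservations: ['R4', 'R5'] -> 2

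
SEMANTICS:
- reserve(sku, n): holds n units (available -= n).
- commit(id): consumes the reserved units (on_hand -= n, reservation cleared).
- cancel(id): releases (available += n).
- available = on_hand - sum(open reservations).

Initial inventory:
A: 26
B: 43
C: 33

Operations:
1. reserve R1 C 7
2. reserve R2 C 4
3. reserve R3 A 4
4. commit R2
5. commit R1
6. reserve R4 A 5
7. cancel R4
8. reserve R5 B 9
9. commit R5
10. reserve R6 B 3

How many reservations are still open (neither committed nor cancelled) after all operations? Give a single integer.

Step 1: reserve R1 C 7 -> on_hand[A=26 B=43 C=33] avail[A=26 B=43 C=26] open={R1}
Step 2: reserve R2 C 4 -> on_hand[A=26 B=43 C=33] avail[A=26 B=43 C=22] open={R1,R2}
Step 3: reserve R3 A 4 -> on_hand[A=26 B=43 C=33] avail[A=22 B=43 C=22] open={R1,R2,R3}
Step 4: commit R2 -> on_hand[A=26 B=43 C=29] avail[A=22 B=43 C=22] open={R1,R3}
Step 5: commit R1 -> on_hand[A=26 B=43 C=22] avail[A=22 B=43 C=22] open={R3}
Step 6: reserve R4 A 5 -> on_hand[A=26 B=43 C=22] avail[A=17 B=43 C=22] open={R3,R4}
Step 7: cancel R4 -> on_hand[A=26 B=43 C=22] avail[A=22 B=43 C=22] open={R3}
Step 8: reserve R5 B 9 -> on_hand[A=26 B=43 C=22] avail[A=22 B=34 C=22] open={R3,R5}
Step 9: commit R5 -> on_hand[A=26 B=34 C=22] avail[A=22 B=34 C=22] open={R3}
Step 10: reserve R6 B 3 -> on_hand[A=26 B=34 C=22] avail[A=22 B=31 C=22] open={R3,R6}
Open reservations: ['R3', 'R6'] -> 2

Answer: 2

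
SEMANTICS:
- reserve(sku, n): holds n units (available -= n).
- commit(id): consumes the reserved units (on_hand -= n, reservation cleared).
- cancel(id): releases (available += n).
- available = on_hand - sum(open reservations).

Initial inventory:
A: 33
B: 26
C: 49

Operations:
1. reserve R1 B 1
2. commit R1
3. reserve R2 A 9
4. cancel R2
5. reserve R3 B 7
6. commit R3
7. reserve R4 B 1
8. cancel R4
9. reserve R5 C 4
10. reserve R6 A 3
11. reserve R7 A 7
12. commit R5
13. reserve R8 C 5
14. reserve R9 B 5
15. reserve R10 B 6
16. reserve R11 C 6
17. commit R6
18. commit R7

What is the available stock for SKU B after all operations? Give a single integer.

Step 1: reserve R1 B 1 -> on_hand[A=33 B=26 C=49] avail[A=33 B=25 C=49] open={R1}
Step 2: commit R1 -> on_hand[A=33 B=25 C=49] avail[A=33 B=25 C=49] open={}
Step 3: reserve R2 A 9 -> on_hand[A=33 B=25 C=49] avail[A=24 B=25 C=49] open={R2}
Step 4: cancel R2 -> on_hand[A=33 B=25 C=49] avail[A=33 B=25 C=49] open={}
Step 5: reserve R3 B 7 -> on_hand[A=33 B=25 C=49] avail[A=33 B=18 C=49] open={R3}
Step 6: commit R3 -> on_hand[A=33 B=18 C=49] avail[A=33 B=18 C=49] open={}
Step 7: reserve R4 B 1 -> on_hand[A=33 B=18 C=49] avail[A=33 B=17 C=49] open={R4}
Step 8: cancel R4 -> on_hand[A=33 B=18 C=49] avail[A=33 B=18 C=49] open={}
Step 9: reserve R5 C 4 -> on_hand[A=33 B=18 C=49] avail[A=33 B=18 C=45] open={R5}
Step 10: reserve R6 A 3 -> on_hand[A=33 B=18 C=49] avail[A=30 B=18 C=45] open={R5,R6}
Step 11: reserve R7 A 7 -> on_hand[A=33 B=18 C=49] avail[A=23 B=18 C=45] open={R5,R6,R7}
Step 12: commit R5 -> on_hand[A=33 B=18 C=45] avail[A=23 B=18 C=45] open={R6,R7}
Step 13: reserve R8 C 5 -> on_hand[A=33 B=18 C=45] avail[A=23 B=18 C=40] open={R6,R7,R8}
Step 14: reserve R9 B 5 -> on_hand[A=33 B=18 C=45] avail[A=23 B=13 C=40] open={R6,R7,R8,R9}
Step 15: reserve R10 B 6 -> on_hand[A=33 B=18 C=45] avail[A=23 B=7 C=40] open={R10,R6,R7,R8,R9}
Step 16: reserve R11 C 6 -> on_hand[A=33 B=18 C=45] avail[A=23 B=7 C=34] open={R10,R11,R6,R7,R8,R9}
Step 17: commit R6 -> on_hand[A=30 B=18 C=45] avail[A=23 B=7 C=34] open={R10,R11,R7,R8,R9}
Step 18: commit R7 -> on_hand[A=23 B=18 C=45] avail[A=23 B=7 C=34] open={R10,R11,R8,R9}
Final available[B] = 7

Answer: 7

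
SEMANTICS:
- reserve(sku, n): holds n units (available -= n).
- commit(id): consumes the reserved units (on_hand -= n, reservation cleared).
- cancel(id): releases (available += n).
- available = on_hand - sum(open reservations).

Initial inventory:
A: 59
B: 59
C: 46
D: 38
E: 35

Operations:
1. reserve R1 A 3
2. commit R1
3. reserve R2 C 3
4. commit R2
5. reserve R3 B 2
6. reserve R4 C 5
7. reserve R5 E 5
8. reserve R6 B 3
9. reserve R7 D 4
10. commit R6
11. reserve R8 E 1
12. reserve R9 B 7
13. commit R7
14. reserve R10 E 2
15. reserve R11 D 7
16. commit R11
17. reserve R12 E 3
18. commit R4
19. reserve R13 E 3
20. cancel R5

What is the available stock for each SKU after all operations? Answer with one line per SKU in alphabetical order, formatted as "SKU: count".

Answer: A: 56
B: 47
C: 38
D: 27
E: 26

Derivation:
Step 1: reserve R1 A 3 -> on_hand[A=59 B=59 C=46 D=38 E=35] avail[A=56 B=59 C=46 D=38 E=35] open={R1}
Step 2: commit R1 -> on_hand[A=56 B=59 C=46 D=38 E=35] avail[A=56 B=59 C=46 D=38 E=35] open={}
Step 3: reserve R2 C 3 -> on_hand[A=56 B=59 C=46 D=38 E=35] avail[A=56 B=59 C=43 D=38 E=35] open={R2}
Step 4: commit R2 -> on_hand[A=56 B=59 C=43 D=38 E=35] avail[A=56 B=59 C=43 D=38 E=35] open={}
Step 5: reserve R3 B 2 -> on_hand[A=56 B=59 C=43 D=38 E=35] avail[A=56 B=57 C=43 D=38 E=35] open={R3}
Step 6: reserve R4 C 5 -> on_hand[A=56 B=59 C=43 D=38 E=35] avail[A=56 B=57 C=38 D=38 E=35] open={R3,R4}
Step 7: reserve R5 E 5 -> on_hand[A=56 B=59 C=43 D=38 E=35] avail[A=56 B=57 C=38 D=38 E=30] open={R3,R4,R5}
Step 8: reserve R6 B 3 -> on_hand[A=56 B=59 C=43 D=38 E=35] avail[A=56 B=54 C=38 D=38 E=30] open={R3,R4,R5,R6}
Step 9: reserve R7 D 4 -> on_hand[A=56 B=59 C=43 D=38 E=35] avail[A=56 B=54 C=38 D=34 E=30] open={R3,R4,R5,R6,R7}
Step 10: commit R6 -> on_hand[A=56 B=56 C=43 D=38 E=35] avail[A=56 B=54 C=38 D=34 E=30] open={R3,R4,R5,R7}
Step 11: reserve R8 E 1 -> on_hand[A=56 B=56 C=43 D=38 E=35] avail[A=56 B=54 C=38 D=34 E=29] open={R3,R4,R5,R7,R8}
Step 12: reserve R9 B 7 -> on_hand[A=56 B=56 C=43 D=38 E=35] avail[A=56 B=47 C=38 D=34 E=29] open={R3,R4,R5,R7,R8,R9}
Step 13: commit R7 -> on_hand[A=56 B=56 C=43 D=34 E=35] avail[A=56 B=47 C=38 D=34 E=29] open={R3,R4,R5,R8,R9}
Step 14: reserve R10 E 2 -> on_hand[A=56 B=56 C=43 D=34 E=35] avail[A=56 B=47 C=38 D=34 E=27] open={R10,R3,R4,R5,R8,R9}
Step 15: reserve R11 D 7 -> on_hand[A=56 B=56 C=43 D=34 E=35] avail[A=56 B=47 C=38 D=27 E=27] open={R10,R11,R3,R4,R5,R8,R9}
Step 16: commit R11 -> on_hand[A=56 B=56 C=43 D=27 E=35] avail[A=56 B=47 C=38 D=27 E=27] open={R10,R3,R4,R5,R8,R9}
Step 17: reserve R12 E 3 -> on_hand[A=56 B=56 C=43 D=27 E=35] avail[A=56 B=47 C=38 D=27 E=24] open={R10,R12,R3,R4,R5,R8,R9}
Step 18: commit R4 -> on_hand[A=56 B=56 C=38 D=27 E=35] avail[A=56 B=47 C=38 D=27 E=24] open={R10,R12,R3,R5,R8,R9}
Step 19: reserve R13 E 3 -> on_hand[A=56 B=56 C=38 D=27 E=35] avail[A=56 B=47 C=38 D=27 E=21] open={R10,R12,R13,R3,R5,R8,R9}
Step 20: cancel R5 -> on_hand[A=56 B=56 C=38 D=27 E=35] avail[A=56 B=47 C=38 D=27 E=26] open={R10,R12,R13,R3,R8,R9}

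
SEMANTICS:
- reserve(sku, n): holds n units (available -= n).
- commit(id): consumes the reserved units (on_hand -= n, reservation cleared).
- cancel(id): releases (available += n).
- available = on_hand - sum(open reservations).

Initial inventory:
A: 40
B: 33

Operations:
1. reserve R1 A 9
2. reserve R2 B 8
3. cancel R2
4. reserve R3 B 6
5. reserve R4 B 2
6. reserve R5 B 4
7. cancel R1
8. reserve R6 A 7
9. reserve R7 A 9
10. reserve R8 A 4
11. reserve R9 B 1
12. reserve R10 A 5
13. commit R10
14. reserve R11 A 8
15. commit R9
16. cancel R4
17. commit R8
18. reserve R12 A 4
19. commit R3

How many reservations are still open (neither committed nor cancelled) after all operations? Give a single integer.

Step 1: reserve R1 A 9 -> on_hand[A=40 B=33] avail[A=31 B=33] open={R1}
Step 2: reserve R2 B 8 -> on_hand[A=40 B=33] avail[A=31 B=25] open={R1,R2}
Step 3: cancel R2 -> on_hand[A=40 B=33] avail[A=31 B=33] open={R1}
Step 4: reserve R3 B 6 -> on_hand[A=40 B=33] avail[A=31 B=27] open={R1,R3}
Step 5: reserve R4 B 2 -> on_hand[A=40 B=33] avail[A=31 B=25] open={R1,R3,R4}
Step 6: reserve R5 B 4 -> on_hand[A=40 B=33] avail[A=31 B=21] open={R1,R3,R4,R5}
Step 7: cancel R1 -> on_hand[A=40 B=33] avail[A=40 B=21] open={R3,R4,R5}
Step 8: reserve R6 A 7 -> on_hand[A=40 B=33] avail[A=33 B=21] open={R3,R4,R5,R6}
Step 9: reserve R7 A 9 -> on_hand[A=40 B=33] avail[A=24 B=21] open={R3,R4,R5,R6,R7}
Step 10: reserve R8 A 4 -> on_hand[A=40 B=33] avail[A=20 B=21] open={R3,R4,R5,R6,R7,R8}
Step 11: reserve R9 B 1 -> on_hand[A=40 B=33] avail[A=20 B=20] open={R3,R4,R5,R6,R7,R8,R9}
Step 12: reserve R10 A 5 -> on_hand[A=40 B=33] avail[A=15 B=20] open={R10,R3,R4,R5,R6,R7,R8,R9}
Step 13: commit R10 -> on_hand[A=35 B=33] avail[A=15 B=20] open={R3,R4,R5,R6,R7,R8,R9}
Step 14: reserve R11 A 8 -> on_hand[A=35 B=33] avail[A=7 B=20] open={R11,R3,R4,R5,R6,R7,R8,R9}
Step 15: commit R9 -> on_hand[A=35 B=32] avail[A=7 B=20] open={R11,R3,R4,R5,R6,R7,R8}
Step 16: cancel R4 -> on_hand[A=35 B=32] avail[A=7 B=22] open={R11,R3,R5,R6,R7,R8}
Step 17: commit R8 -> on_hand[A=31 B=32] avail[A=7 B=22] open={R11,R3,R5,R6,R7}
Step 18: reserve R12 A 4 -> on_hand[A=31 B=32] avail[A=3 B=22] open={R11,R12,R3,R5,R6,R7}
Step 19: commit R3 -> on_hand[A=31 B=26] avail[A=3 B=22] open={R11,R12,R5,R6,R7}
Open reservations: ['R11', 'R12', 'R5', 'R6', 'R7'] -> 5

Answer: 5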